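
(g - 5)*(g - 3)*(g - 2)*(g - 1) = g^4 - 11*g^3 + 41*g^2 - 61*g + 30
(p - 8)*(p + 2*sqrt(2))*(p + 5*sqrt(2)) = p^3 - 8*p^2 + 7*sqrt(2)*p^2 - 56*sqrt(2)*p + 20*p - 160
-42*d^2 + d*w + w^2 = (-6*d + w)*(7*d + w)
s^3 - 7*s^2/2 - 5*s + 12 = (s - 4)*(s - 3/2)*(s + 2)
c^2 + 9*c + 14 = (c + 2)*(c + 7)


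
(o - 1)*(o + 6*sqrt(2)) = o^2 - o + 6*sqrt(2)*o - 6*sqrt(2)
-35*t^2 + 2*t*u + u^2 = (-5*t + u)*(7*t + u)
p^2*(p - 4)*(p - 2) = p^4 - 6*p^3 + 8*p^2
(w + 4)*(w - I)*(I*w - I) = I*w^3 + w^2 + 3*I*w^2 + 3*w - 4*I*w - 4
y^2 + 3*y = y*(y + 3)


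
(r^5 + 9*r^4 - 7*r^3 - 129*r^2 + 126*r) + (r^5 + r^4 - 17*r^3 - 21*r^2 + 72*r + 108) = 2*r^5 + 10*r^4 - 24*r^3 - 150*r^2 + 198*r + 108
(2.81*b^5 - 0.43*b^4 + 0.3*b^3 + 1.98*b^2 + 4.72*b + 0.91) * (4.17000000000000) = 11.7177*b^5 - 1.7931*b^4 + 1.251*b^3 + 8.2566*b^2 + 19.6824*b + 3.7947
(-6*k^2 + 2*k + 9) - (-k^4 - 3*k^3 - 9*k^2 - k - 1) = k^4 + 3*k^3 + 3*k^2 + 3*k + 10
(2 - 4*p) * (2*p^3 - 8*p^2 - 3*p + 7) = -8*p^4 + 36*p^3 - 4*p^2 - 34*p + 14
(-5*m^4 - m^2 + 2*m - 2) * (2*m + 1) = -10*m^5 - 5*m^4 - 2*m^3 + 3*m^2 - 2*m - 2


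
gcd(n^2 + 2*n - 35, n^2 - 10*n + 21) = 1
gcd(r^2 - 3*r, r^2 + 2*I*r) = r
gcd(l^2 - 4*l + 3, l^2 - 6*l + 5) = l - 1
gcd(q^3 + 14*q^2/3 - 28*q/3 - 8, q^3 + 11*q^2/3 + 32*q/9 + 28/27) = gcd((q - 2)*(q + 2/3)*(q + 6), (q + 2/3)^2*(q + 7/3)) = q + 2/3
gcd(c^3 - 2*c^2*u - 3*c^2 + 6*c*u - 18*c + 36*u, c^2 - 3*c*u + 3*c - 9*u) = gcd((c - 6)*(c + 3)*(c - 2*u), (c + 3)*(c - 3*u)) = c + 3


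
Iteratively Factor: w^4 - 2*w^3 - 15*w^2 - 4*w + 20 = (w - 5)*(w^3 + 3*w^2 - 4) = (w - 5)*(w - 1)*(w^2 + 4*w + 4) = (w - 5)*(w - 1)*(w + 2)*(w + 2)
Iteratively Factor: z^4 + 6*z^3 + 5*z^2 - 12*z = (z + 3)*(z^3 + 3*z^2 - 4*z) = (z + 3)*(z + 4)*(z^2 - z) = (z - 1)*(z + 3)*(z + 4)*(z)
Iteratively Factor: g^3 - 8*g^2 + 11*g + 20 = (g - 4)*(g^2 - 4*g - 5) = (g - 5)*(g - 4)*(g + 1)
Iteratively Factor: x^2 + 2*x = (x)*(x + 2)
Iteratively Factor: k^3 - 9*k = (k + 3)*(k^2 - 3*k) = k*(k + 3)*(k - 3)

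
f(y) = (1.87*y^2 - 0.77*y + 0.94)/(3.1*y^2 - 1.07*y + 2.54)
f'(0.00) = -0.15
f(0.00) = 0.37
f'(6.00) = 0.00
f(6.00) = 0.59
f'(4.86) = 0.01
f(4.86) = 0.59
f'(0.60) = 0.15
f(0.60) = 0.38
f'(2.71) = 0.02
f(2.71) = 0.56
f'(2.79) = 0.02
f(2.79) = 0.56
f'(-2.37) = -0.01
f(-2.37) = 0.59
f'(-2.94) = -0.01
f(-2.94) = 0.60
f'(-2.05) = -0.02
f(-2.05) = 0.58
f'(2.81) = 0.02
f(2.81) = 0.56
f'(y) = (1.07 - 6.2*y)*(1.87*y^2 - 0.77*y + 0.94)/(3.1*y^2 - 1.07*y + 2.54)^2 + (3.74*y - 0.77)/(3.1*y^2 - 1.07*y + 2.54)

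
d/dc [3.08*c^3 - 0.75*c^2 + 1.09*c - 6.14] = 9.24*c^2 - 1.5*c + 1.09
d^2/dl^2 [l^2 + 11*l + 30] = 2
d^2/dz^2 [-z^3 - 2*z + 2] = -6*z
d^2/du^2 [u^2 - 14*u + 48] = 2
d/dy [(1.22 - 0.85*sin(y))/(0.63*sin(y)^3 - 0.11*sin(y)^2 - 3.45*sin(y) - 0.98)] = (1.071*sin(y)^3 - 2.3993*sin(y)^2 + 0.2684*sin(y) + 5.042)*cos(y)/(0.3969*sin(y)^6 - 0.1386*sin(y)^5 - 4.3349*sin(y)^4 - 0.4758*sin(y)^3 + 12.1181*sin(y)^2 + 6.762*sin(y) + 0.9604)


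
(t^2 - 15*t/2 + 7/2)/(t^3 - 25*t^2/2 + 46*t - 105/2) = (2*t - 1)/(2*t^2 - 11*t + 15)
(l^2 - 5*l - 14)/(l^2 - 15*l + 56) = (l + 2)/(l - 8)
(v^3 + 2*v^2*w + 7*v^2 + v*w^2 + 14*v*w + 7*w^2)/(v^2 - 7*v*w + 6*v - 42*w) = (v^3 + 2*v^2*w + 7*v^2 + v*w^2 + 14*v*w + 7*w^2)/(v^2 - 7*v*w + 6*v - 42*w)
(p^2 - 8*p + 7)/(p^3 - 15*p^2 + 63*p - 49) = 1/(p - 7)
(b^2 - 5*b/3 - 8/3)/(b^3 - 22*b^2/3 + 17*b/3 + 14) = (3*b - 8)/(3*b^2 - 25*b + 42)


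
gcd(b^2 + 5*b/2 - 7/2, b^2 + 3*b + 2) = 1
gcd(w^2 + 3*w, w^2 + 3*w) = w^2 + 3*w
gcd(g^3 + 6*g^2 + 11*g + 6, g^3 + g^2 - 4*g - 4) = g^2 + 3*g + 2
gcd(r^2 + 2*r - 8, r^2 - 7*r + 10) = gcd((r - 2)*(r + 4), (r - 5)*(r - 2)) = r - 2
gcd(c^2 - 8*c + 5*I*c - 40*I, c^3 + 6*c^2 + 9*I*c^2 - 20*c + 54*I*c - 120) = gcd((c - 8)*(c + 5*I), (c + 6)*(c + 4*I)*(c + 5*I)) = c + 5*I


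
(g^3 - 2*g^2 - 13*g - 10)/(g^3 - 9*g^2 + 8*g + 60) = (g + 1)/(g - 6)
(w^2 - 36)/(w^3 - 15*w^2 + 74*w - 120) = (w + 6)/(w^2 - 9*w + 20)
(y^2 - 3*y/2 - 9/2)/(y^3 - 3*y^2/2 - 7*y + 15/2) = (2*y + 3)/(2*y^2 + 3*y - 5)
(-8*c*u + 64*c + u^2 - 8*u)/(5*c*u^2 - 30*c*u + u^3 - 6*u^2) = (-8*c*u + 64*c + u^2 - 8*u)/(u*(5*c*u - 30*c + u^2 - 6*u))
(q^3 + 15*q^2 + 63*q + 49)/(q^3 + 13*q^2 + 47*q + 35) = (q + 7)/(q + 5)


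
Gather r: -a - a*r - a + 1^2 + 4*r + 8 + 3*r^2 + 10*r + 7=-2*a + 3*r^2 + r*(14 - a) + 16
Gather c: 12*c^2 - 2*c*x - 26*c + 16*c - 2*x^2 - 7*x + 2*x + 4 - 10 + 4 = 12*c^2 + c*(-2*x - 10) - 2*x^2 - 5*x - 2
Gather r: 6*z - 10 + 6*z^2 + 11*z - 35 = 6*z^2 + 17*z - 45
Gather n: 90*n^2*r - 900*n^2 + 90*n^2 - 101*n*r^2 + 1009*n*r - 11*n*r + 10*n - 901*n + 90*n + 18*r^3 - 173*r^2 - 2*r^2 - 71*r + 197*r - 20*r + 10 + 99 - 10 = n^2*(90*r - 810) + n*(-101*r^2 + 998*r - 801) + 18*r^3 - 175*r^2 + 106*r + 99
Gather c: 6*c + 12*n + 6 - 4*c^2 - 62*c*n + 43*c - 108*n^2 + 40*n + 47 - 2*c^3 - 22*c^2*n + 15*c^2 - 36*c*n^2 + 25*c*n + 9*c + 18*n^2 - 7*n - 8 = -2*c^3 + c^2*(11 - 22*n) + c*(-36*n^2 - 37*n + 58) - 90*n^2 + 45*n + 45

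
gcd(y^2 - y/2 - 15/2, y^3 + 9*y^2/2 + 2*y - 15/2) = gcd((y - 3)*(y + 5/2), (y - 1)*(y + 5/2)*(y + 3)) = y + 5/2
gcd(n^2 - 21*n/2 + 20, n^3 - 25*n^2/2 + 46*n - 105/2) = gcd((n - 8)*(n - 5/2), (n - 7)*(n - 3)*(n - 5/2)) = n - 5/2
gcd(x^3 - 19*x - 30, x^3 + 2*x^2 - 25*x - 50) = x^2 - 3*x - 10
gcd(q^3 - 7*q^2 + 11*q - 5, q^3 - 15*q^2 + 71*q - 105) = q - 5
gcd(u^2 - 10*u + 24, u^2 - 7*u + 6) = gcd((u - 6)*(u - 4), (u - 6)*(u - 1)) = u - 6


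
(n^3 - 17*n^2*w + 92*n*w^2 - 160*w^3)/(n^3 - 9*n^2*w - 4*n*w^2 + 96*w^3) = (n - 5*w)/(n + 3*w)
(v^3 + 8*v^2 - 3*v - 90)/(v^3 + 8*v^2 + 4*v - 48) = (v^2 + 2*v - 15)/(v^2 + 2*v - 8)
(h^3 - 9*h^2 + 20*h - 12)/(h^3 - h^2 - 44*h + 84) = (h - 1)/(h + 7)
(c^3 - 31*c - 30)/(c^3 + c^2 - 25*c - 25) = (c - 6)/(c - 5)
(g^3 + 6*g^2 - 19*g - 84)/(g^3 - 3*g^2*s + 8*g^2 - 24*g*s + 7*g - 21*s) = (-g^2 + g + 12)/(-g^2 + 3*g*s - g + 3*s)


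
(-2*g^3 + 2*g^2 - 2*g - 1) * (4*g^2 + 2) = -8*g^5 + 8*g^4 - 12*g^3 - 4*g - 2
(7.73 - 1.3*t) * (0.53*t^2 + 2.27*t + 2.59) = -0.689*t^3 + 1.1459*t^2 + 14.1801*t + 20.0207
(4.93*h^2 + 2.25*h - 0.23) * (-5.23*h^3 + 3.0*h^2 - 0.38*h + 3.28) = -25.7839*h^5 + 3.0225*h^4 + 6.0795*h^3 + 14.6254*h^2 + 7.4674*h - 0.7544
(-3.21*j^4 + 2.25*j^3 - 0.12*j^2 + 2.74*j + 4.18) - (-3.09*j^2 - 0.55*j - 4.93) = -3.21*j^4 + 2.25*j^3 + 2.97*j^2 + 3.29*j + 9.11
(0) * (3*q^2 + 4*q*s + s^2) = 0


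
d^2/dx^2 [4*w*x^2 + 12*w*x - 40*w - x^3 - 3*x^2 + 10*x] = 8*w - 6*x - 6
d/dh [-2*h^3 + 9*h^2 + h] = -6*h^2 + 18*h + 1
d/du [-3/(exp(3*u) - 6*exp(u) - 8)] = 9*(exp(2*u) - 2)*exp(u)/(-exp(3*u) + 6*exp(u) + 8)^2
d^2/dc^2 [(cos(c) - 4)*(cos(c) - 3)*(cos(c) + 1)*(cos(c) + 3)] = -99*cos(c)/4 - 4*cos(2*c)^2 + 24*cos(2*c) + 27*cos(3*c)/4 + 2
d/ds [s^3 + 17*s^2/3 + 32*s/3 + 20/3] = 3*s^2 + 34*s/3 + 32/3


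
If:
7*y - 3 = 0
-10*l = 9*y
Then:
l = -27/70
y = 3/7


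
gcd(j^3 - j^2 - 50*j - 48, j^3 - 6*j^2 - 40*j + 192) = j^2 - 2*j - 48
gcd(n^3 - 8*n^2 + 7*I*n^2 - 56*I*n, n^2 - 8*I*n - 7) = 1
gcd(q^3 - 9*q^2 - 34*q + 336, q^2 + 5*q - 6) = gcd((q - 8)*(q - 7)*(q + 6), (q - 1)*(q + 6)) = q + 6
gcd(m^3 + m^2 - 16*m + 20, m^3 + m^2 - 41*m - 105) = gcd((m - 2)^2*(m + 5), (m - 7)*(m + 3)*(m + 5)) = m + 5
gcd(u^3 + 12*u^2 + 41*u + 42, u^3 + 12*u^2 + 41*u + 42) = u^3 + 12*u^2 + 41*u + 42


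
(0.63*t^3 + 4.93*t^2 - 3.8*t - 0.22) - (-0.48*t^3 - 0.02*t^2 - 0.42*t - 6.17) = 1.11*t^3 + 4.95*t^2 - 3.38*t + 5.95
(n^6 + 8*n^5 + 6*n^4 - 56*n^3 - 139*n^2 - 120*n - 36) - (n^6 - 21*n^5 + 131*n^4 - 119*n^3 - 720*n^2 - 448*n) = 29*n^5 - 125*n^4 + 63*n^3 + 581*n^2 + 328*n - 36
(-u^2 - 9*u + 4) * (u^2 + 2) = -u^4 - 9*u^3 + 2*u^2 - 18*u + 8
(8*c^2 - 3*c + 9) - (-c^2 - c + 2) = 9*c^2 - 2*c + 7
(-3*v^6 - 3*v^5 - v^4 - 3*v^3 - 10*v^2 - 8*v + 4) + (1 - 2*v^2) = -3*v^6 - 3*v^5 - v^4 - 3*v^3 - 12*v^2 - 8*v + 5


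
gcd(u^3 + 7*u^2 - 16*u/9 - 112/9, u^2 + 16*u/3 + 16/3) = u + 4/3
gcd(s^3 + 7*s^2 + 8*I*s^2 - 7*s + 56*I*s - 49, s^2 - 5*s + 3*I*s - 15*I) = 1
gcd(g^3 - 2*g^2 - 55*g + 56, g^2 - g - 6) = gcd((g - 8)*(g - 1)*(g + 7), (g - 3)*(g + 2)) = 1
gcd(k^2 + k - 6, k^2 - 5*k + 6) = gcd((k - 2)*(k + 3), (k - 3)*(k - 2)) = k - 2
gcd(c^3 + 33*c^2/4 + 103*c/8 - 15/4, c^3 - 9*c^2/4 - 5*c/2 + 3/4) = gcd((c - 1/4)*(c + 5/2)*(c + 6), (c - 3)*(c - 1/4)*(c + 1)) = c - 1/4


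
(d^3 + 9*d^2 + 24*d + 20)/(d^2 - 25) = (d^2 + 4*d + 4)/(d - 5)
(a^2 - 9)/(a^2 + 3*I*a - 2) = (a^2 - 9)/(a^2 + 3*I*a - 2)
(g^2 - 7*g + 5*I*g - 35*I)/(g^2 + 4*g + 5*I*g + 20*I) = (g - 7)/(g + 4)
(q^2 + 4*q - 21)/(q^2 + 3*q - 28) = (q - 3)/(q - 4)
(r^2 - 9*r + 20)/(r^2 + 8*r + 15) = (r^2 - 9*r + 20)/(r^2 + 8*r + 15)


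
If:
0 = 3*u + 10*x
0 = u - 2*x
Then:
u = 0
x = 0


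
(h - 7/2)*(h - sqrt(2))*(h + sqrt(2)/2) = h^3 - 7*h^2/2 - sqrt(2)*h^2/2 - h + 7*sqrt(2)*h/4 + 7/2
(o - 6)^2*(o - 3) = o^3 - 15*o^2 + 72*o - 108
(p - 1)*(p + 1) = p^2 - 1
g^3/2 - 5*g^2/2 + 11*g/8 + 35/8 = (g/2 + 1/2)*(g - 7/2)*(g - 5/2)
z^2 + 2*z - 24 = (z - 4)*(z + 6)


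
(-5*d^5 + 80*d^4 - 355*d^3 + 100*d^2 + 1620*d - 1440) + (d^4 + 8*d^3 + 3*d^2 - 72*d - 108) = -5*d^5 + 81*d^4 - 347*d^3 + 103*d^2 + 1548*d - 1548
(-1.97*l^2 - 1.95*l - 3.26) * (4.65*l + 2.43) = -9.1605*l^3 - 13.8546*l^2 - 19.8975*l - 7.9218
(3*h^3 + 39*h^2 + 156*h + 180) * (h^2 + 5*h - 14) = 3*h^5 + 54*h^4 + 309*h^3 + 414*h^2 - 1284*h - 2520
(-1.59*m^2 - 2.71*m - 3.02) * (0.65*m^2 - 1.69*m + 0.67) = -1.0335*m^4 + 0.9256*m^3 + 1.5516*m^2 + 3.2881*m - 2.0234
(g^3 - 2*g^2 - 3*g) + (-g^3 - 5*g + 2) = -2*g^2 - 8*g + 2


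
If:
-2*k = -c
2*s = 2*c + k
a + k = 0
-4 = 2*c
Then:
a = 1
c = -2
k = -1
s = -5/2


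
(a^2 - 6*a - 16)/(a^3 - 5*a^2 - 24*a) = (a + 2)/(a*(a + 3))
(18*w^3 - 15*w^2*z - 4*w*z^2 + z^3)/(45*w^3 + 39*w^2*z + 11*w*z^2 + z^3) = (6*w^2 - 7*w*z + z^2)/(15*w^2 + 8*w*z + z^2)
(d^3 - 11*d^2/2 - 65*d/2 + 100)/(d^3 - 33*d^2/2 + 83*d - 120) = (d + 5)/(d - 6)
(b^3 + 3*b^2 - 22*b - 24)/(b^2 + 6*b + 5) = (b^2 + 2*b - 24)/(b + 5)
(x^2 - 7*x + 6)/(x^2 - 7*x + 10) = (x^2 - 7*x + 6)/(x^2 - 7*x + 10)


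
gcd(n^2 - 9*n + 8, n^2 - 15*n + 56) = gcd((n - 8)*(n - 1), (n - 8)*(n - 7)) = n - 8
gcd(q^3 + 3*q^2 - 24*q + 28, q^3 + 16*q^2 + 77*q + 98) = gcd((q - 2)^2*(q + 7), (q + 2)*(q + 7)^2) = q + 7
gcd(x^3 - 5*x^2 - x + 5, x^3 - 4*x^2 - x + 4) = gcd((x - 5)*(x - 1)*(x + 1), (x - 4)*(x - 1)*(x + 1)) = x^2 - 1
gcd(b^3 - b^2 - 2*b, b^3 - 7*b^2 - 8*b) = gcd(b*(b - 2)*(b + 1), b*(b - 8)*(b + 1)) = b^2 + b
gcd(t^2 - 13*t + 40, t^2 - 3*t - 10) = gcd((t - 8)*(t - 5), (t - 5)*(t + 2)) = t - 5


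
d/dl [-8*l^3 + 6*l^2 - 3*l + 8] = -24*l^2 + 12*l - 3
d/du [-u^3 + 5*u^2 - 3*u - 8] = -3*u^2 + 10*u - 3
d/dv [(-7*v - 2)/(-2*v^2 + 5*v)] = 2*(-7*v^2 - 4*v + 5)/(v^2*(4*v^2 - 20*v + 25))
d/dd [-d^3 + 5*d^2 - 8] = d*(10 - 3*d)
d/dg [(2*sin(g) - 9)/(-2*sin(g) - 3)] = -24*cos(g)/(2*sin(g) + 3)^2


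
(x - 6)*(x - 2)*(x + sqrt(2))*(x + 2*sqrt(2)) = x^4 - 8*x^3 + 3*sqrt(2)*x^3 - 24*sqrt(2)*x^2 + 16*x^2 - 32*x + 36*sqrt(2)*x + 48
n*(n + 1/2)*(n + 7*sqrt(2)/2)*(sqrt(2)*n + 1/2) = sqrt(2)*n^4 + sqrt(2)*n^3/2 + 15*n^3/2 + 7*sqrt(2)*n^2/4 + 15*n^2/4 + 7*sqrt(2)*n/8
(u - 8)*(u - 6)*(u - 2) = u^3 - 16*u^2 + 76*u - 96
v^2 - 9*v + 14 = (v - 7)*(v - 2)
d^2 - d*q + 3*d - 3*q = (d + 3)*(d - q)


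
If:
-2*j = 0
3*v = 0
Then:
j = 0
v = 0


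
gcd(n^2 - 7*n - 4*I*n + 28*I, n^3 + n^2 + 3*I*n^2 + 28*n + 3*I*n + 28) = n - 4*I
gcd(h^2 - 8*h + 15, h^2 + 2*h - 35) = h - 5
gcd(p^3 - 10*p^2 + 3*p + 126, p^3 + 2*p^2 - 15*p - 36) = p + 3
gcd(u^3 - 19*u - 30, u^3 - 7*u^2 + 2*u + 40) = u^2 - 3*u - 10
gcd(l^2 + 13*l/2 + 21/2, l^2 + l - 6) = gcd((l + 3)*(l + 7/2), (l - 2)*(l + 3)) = l + 3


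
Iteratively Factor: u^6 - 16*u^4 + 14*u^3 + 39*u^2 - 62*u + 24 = (u + 4)*(u^5 - 4*u^4 + 14*u^2 - 17*u + 6) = (u - 1)*(u + 4)*(u^4 - 3*u^3 - 3*u^2 + 11*u - 6) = (u - 1)^2*(u + 4)*(u^3 - 2*u^2 - 5*u + 6) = (u - 1)^3*(u + 4)*(u^2 - u - 6) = (u - 3)*(u - 1)^3*(u + 4)*(u + 2)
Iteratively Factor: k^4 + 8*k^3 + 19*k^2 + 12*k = (k + 1)*(k^3 + 7*k^2 + 12*k) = (k + 1)*(k + 3)*(k^2 + 4*k) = (k + 1)*(k + 3)*(k + 4)*(k)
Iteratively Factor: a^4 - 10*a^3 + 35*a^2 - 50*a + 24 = (a - 3)*(a^3 - 7*a^2 + 14*a - 8) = (a - 3)*(a - 2)*(a^2 - 5*a + 4) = (a - 4)*(a - 3)*(a - 2)*(a - 1)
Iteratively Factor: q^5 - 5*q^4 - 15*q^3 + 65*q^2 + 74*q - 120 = (q + 2)*(q^4 - 7*q^3 - q^2 + 67*q - 60) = (q - 1)*(q + 2)*(q^3 - 6*q^2 - 7*q + 60) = (q - 4)*(q - 1)*(q + 2)*(q^2 - 2*q - 15) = (q - 5)*(q - 4)*(q - 1)*(q + 2)*(q + 3)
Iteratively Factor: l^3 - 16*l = (l - 4)*(l^2 + 4*l) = l*(l - 4)*(l + 4)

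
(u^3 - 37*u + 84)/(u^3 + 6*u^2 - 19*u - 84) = (u - 3)/(u + 3)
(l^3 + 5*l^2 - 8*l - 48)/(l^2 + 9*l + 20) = (l^2 + l - 12)/(l + 5)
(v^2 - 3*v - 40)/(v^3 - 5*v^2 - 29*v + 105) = (v - 8)/(v^2 - 10*v + 21)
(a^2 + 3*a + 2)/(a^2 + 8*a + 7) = (a + 2)/(a + 7)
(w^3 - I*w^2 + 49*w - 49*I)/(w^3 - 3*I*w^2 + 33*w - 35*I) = (w + 7*I)/(w + 5*I)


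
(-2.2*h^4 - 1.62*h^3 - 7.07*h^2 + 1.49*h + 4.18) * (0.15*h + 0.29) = -0.33*h^5 - 0.881*h^4 - 1.5303*h^3 - 1.8268*h^2 + 1.0591*h + 1.2122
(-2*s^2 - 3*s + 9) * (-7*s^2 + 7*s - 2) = 14*s^4 + 7*s^3 - 80*s^2 + 69*s - 18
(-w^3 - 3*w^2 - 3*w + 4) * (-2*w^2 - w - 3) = 2*w^5 + 7*w^4 + 12*w^3 + 4*w^2 + 5*w - 12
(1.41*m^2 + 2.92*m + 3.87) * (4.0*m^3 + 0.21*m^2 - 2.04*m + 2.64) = 5.64*m^5 + 11.9761*m^4 + 13.2168*m^3 - 1.4217*m^2 - 0.186*m + 10.2168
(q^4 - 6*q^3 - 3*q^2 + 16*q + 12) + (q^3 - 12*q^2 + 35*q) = q^4 - 5*q^3 - 15*q^2 + 51*q + 12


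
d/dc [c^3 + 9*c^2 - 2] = 3*c*(c + 6)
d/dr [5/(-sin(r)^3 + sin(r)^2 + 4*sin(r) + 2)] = 5*(3*sin(r)^2 - 2*sin(r) - 4)*cos(r)/(-sin(r)^3 + sin(r)^2 + 4*sin(r) + 2)^2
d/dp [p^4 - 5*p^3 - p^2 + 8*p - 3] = 4*p^3 - 15*p^2 - 2*p + 8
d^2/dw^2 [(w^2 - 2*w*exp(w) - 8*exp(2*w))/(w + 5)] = 2*(-w^3*exp(w) - 16*w^2*exp(2*w) - 10*w^2*exp(w) - 144*w*exp(2*w) - 35*w*exp(w) - 328*exp(2*w) - 40*exp(w) + 25)/(w^3 + 15*w^2 + 75*w + 125)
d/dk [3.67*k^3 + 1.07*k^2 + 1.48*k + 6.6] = 11.01*k^2 + 2.14*k + 1.48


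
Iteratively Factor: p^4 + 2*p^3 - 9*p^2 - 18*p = (p + 3)*(p^3 - p^2 - 6*p) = (p - 3)*(p + 3)*(p^2 + 2*p) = p*(p - 3)*(p + 3)*(p + 2)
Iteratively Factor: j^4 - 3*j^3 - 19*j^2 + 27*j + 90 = (j + 2)*(j^3 - 5*j^2 - 9*j + 45) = (j + 2)*(j + 3)*(j^2 - 8*j + 15) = (j - 5)*(j + 2)*(j + 3)*(j - 3)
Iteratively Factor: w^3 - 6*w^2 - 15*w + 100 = (w - 5)*(w^2 - w - 20) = (w - 5)^2*(w + 4)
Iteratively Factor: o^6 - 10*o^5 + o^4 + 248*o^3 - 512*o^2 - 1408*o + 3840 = (o - 5)*(o^5 - 5*o^4 - 24*o^3 + 128*o^2 + 128*o - 768) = (o - 5)*(o - 4)*(o^4 - o^3 - 28*o^2 + 16*o + 192) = (o - 5)*(o - 4)^2*(o^3 + 3*o^2 - 16*o - 48) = (o - 5)*(o - 4)^3*(o^2 + 7*o + 12) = (o - 5)*(o - 4)^3*(o + 4)*(o + 3)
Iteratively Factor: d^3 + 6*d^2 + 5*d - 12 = (d + 4)*(d^2 + 2*d - 3) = (d + 3)*(d + 4)*(d - 1)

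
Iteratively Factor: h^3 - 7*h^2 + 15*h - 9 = (h - 1)*(h^2 - 6*h + 9) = (h - 3)*(h - 1)*(h - 3)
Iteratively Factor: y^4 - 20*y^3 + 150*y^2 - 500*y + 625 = (y - 5)*(y^3 - 15*y^2 + 75*y - 125) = (y - 5)^2*(y^2 - 10*y + 25) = (y - 5)^3*(y - 5)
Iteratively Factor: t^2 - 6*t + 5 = (t - 1)*(t - 5)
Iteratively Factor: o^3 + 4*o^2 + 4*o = (o)*(o^2 + 4*o + 4) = o*(o + 2)*(o + 2)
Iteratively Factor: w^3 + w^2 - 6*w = (w - 2)*(w^2 + 3*w) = (w - 2)*(w + 3)*(w)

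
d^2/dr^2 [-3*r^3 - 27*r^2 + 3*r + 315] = -18*r - 54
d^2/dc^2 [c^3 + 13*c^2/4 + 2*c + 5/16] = 6*c + 13/2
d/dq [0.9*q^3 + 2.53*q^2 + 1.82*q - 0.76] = 2.7*q^2 + 5.06*q + 1.82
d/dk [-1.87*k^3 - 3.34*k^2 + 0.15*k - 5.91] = -5.61*k^2 - 6.68*k + 0.15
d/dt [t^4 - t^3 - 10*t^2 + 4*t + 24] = 4*t^3 - 3*t^2 - 20*t + 4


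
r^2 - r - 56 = (r - 8)*(r + 7)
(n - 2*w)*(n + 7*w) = n^2 + 5*n*w - 14*w^2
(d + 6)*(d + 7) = d^2 + 13*d + 42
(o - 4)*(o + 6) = o^2 + 2*o - 24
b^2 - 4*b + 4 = (b - 2)^2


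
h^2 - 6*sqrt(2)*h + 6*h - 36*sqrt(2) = (h + 6)*(h - 6*sqrt(2))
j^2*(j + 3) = j^3 + 3*j^2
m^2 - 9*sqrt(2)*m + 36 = (m - 6*sqrt(2))*(m - 3*sqrt(2))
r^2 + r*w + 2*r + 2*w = (r + 2)*(r + w)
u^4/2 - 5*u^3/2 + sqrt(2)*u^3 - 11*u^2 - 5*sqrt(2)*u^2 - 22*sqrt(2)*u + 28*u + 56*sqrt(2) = (u/2 + sqrt(2))*(u - 7)*(u - 2)*(u + 4)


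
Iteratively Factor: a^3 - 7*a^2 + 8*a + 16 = (a - 4)*(a^2 - 3*a - 4) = (a - 4)^2*(a + 1)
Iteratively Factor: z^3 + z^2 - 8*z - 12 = (z - 3)*(z^2 + 4*z + 4) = (z - 3)*(z + 2)*(z + 2)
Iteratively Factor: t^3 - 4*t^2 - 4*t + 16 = (t - 4)*(t^2 - 4) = (t - 4)*(t + 2)*(t - 2)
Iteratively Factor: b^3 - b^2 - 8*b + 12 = (b - 2)*(b^2 + b - 6) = (b - 2)^2*(b + 3)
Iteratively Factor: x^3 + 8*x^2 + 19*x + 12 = (x + 3)*(x^2 + 5*x + 4) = (x + 3)*(x + 4)*(x + 1)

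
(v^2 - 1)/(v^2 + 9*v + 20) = (v^2 - 1)/(v^2 + 9*v + 20)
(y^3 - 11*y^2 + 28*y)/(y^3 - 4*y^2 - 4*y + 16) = y*(y - 7)/(y^2 - 4)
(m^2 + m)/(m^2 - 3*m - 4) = m/(m - 4)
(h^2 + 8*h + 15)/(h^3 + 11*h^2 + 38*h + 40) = (h + 3)/(h^2 + 6*h + 8)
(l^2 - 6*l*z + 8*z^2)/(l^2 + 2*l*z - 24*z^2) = (l - 2*z)/(l + 6*z)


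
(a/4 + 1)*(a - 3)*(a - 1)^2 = a^4/4 - a^3/4 - 13*a^2/4 + 25*a/4 - 3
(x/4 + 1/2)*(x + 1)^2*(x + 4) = x^4/4 + 2*x^3 + 21*x^2/4 + 11*x/2 + 2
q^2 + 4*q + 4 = (q + 2)^2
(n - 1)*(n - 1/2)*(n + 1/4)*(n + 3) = n^4 + 7*n^3/4 - 29*n^2/8 + n/2 + 3/8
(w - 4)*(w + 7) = w^2 + 3*w - 28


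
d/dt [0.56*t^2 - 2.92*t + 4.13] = 1.12*t - 2.92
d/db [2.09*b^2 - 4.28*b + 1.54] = 4.18*b - 4.28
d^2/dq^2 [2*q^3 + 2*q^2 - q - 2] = 12*q + 4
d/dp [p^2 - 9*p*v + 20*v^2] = 2*p - 9*v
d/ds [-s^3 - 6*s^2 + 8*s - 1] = -3*s^2 - 12*s + 8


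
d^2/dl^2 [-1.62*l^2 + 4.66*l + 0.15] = -3.24000000000000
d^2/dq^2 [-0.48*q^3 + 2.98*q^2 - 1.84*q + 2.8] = 5.96 - 2.88*q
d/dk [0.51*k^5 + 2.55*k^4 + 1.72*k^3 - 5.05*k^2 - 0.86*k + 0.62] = 2.55*k^4 + 10.2*k^3 + 5.16*k^2 - 10.1*k - 0.86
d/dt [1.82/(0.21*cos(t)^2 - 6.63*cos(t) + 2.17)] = (0.7644*cos(t) - 12.0666)*sin(t)/(0.21*cos(t)^2 - 6.63*cos(t) + 2.17)^2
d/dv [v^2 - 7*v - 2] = 2*v - 7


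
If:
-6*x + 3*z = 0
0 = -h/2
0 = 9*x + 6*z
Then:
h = 0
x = 0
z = 0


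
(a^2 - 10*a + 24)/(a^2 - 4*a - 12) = (a - 4)/(a + 2)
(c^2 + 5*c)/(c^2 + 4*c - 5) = c/(c - 1)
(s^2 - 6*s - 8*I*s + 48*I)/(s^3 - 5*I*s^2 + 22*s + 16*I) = (s - 6)/(s^2 + 3*I*s - 2)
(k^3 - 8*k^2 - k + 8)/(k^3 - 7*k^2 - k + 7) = (k - 8)/(k - 7)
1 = 1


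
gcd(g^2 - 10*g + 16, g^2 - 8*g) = g - 8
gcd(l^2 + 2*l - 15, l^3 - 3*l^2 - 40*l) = l + 5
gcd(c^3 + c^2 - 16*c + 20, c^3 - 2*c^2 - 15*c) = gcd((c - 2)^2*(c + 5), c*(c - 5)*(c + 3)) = 1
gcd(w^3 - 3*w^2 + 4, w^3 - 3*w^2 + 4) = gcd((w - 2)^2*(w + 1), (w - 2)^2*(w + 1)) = w^3 - 3*w^2 + 4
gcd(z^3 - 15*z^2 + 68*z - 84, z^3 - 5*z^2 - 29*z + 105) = z - 7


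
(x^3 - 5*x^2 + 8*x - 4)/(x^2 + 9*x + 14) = (x^3 - 5*x^2 + 8*x - 4)/(x^2 + 9*x + 14)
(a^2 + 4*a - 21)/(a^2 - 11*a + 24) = (a + 7)/(a - 8)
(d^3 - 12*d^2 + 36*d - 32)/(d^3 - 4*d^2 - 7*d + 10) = (d^3 - 12*d^2 + 36*d - 32)/(d^3 - 4*d^2 - 7*d + 10)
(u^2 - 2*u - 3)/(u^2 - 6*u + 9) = (u + 1)/(u - 3)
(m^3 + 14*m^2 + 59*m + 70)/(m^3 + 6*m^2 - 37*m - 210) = (m + 2)/(m - 6)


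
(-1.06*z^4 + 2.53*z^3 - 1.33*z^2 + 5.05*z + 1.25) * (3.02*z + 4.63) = -3.2012*z^5 + 2.7328*z^4 + 7.6973*z^3 + 9.0931*z^2 + 27.1565*z + 5.7875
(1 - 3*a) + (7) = 8 - 3*a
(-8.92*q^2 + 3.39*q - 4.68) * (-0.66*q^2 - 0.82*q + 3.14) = 5.8872*q^4 + 5.077*q^3 - 27.6998*q^2 + 14.4822*q - 14.6952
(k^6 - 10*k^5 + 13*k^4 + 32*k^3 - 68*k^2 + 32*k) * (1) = k^6 - 10*k^5 + 13*k^4 + 32*k^3 - 68*k^2 + 32*k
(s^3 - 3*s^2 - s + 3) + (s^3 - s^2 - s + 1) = 2*s^3 - 4*s^2 - 2*s + 4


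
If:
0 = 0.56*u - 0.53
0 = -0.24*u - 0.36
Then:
No Solution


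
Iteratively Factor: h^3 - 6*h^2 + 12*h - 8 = (h - 2)*(h^2 - 4*h + 4) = (h - 2)^2*(h - 2)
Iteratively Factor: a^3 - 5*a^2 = (a)*(a^2 - 5*a) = a*(a - 5)*(a)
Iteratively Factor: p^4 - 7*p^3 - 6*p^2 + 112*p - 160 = (p - 2)*(p^3 - 5*p^2 - 16*p + 80) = (p - 5)*(p - 2)*(p^2 - 16) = (p - 5)*(p - 2)*(p + 4)*(p - 4)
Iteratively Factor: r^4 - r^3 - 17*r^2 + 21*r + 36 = (r - 3)*(r^3 + 2*r^2 - 11*r - 12) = (r - 3)*(r + 4)*(r^2 - 2*r - 3) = (r - 3)*(r + 1)*(r + 4)*(r - 3)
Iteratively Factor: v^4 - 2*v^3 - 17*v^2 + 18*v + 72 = (v + 2)*(v^3 - 4*v^2 - 9*v + 36) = (v + 2)*(v + 3)*(v^2 - 7*v + 12) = (v - 4)*(v + 2)*(v + 3)*(v - 3)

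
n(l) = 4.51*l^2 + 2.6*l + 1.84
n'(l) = 9.02*l + 2.6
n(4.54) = 106.60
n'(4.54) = 43.55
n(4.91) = 123.33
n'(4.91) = 46.89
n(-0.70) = 2.23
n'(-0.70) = -3.71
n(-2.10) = 16.27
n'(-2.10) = -16.34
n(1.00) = 8.95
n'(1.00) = 11.62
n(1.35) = 13.57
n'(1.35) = 14.78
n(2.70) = 41.74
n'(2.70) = 26.95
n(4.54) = 106.60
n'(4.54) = 43.55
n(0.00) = 1.84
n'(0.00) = 2.60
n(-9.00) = 343.75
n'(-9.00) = -78.58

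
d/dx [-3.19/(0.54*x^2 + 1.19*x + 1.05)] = (3.4452*x + 3.7961)/(0.54*x^2 + 1.19*x + 1.05)^2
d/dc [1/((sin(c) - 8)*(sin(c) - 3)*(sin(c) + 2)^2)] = (-4*sin(c)^2 + 29*sin(c) - 26)*cos(c)/((sin(c) - 8)^2*(sin(c) - 3)^2*(sin(c) + 2)^3)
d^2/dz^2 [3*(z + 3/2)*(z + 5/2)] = 6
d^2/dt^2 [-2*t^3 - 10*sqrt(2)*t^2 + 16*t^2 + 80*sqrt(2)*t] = -12*t - 20*sqrt(2) + 32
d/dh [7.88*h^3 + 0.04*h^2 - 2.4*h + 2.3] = 23.64*h^2 + 0.08*h - 2.4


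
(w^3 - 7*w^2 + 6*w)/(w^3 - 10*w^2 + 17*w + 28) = w*(w^2 - 7*w + 6)/(w^3 - 10*w^2 + 17*w + 28)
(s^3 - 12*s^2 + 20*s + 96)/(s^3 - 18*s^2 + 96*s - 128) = (s^2 - 4*s - 12)/(s^2 - 10*s + 16)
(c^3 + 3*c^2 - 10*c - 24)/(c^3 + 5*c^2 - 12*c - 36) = (c + 4)/(c + 6)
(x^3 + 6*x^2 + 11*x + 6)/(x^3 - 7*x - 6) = (x + 3)/(x - 3)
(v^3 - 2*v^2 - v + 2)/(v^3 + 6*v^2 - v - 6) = (v - 2)/(v + 6)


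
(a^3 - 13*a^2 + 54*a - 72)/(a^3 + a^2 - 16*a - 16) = (a^2 - 9*a + 18)/(a^2 + 5*a + 4)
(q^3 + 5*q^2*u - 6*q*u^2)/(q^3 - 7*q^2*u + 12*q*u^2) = (q^2 + 5*q*u - 6*u^2)/(q^2 - 7*q*u + 12*u^2)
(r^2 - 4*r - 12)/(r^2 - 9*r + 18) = (r + 2)/(r - 3)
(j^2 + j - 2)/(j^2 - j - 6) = (j - 1)/(j - 3)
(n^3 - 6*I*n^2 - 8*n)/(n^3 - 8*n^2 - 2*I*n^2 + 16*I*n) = (n - 4*I)/(n - 8)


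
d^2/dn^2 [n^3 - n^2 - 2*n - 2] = 6*n - 2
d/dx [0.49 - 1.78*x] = -1.78000000000000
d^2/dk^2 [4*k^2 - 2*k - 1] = 8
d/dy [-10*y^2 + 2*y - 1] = 2 - 20*y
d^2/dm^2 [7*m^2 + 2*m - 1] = 14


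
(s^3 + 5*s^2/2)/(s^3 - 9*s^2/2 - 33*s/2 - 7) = s^2*(2*s + 5)/(2*s^3 - 9*s^2 - 33*s - 14)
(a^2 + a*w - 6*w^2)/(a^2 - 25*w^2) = (a^2 + a*w - 6*w^2)/(a^2 - 25*w^2)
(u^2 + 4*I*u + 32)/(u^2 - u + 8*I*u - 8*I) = (u - 4*I)/(u - 1)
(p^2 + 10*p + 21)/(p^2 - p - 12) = (p + 7)/(p - 4)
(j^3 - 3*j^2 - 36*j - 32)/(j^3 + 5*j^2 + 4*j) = (j - 8)/j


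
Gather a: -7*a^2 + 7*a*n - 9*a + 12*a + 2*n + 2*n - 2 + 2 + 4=-7*a^2 + a*(7*n + 3) + 4*n + 4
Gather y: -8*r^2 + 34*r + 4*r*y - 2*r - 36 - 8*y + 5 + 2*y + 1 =-8*r^2 + 32*r + y*(4*r - 6) - 30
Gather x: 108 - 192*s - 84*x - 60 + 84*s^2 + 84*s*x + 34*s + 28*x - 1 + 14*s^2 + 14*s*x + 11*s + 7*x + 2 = 98*s^2 - 147*s + x*(98*s - 49) + 49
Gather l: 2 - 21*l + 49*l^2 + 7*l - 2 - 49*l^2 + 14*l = 0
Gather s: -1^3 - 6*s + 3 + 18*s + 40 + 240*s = 252*s + 42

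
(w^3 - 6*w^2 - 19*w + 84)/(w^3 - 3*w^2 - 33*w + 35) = (w^2 + w - 12)/(w^2 + 4*w - 5)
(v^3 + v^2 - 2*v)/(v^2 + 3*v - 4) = v*(v + 2)/(v + 4)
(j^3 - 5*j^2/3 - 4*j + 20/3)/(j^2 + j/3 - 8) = (3*j^3 - 5*j^2 - 12*j + 20)/(3*j^2 + j - 24)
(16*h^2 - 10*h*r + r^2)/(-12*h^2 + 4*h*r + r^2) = (-8*h + r)/(6*h + r)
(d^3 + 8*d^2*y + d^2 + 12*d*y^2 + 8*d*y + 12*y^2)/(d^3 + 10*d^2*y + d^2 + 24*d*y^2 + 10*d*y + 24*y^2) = (d + 2*y)/(d + 4*y)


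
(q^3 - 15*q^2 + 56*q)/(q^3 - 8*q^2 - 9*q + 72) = q*(q - 7)/(q^2 - 9)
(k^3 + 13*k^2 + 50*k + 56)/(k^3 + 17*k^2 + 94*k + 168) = (k + 2)/(k + 6)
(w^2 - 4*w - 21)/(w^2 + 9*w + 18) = (w - 7)/(w + 6)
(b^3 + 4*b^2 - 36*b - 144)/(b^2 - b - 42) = (b^2 - 2*b - 24)/(b - 7)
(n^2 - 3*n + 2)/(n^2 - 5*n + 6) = (n - 1)/(n - 3)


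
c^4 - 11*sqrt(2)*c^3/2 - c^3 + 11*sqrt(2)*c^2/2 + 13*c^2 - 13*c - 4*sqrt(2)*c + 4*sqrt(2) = (c - 1)*(c - 4*sqrt(2))*(c - sqrt(2))*(c - sqrt(2)/2)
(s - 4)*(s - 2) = s^2 - 6*s + 8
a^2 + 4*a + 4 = (a + 2)^2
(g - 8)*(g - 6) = g^2 - 14*g + 48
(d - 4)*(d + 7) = d^2 + 3*d - 28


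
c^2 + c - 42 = (c - 6)*(c + 7)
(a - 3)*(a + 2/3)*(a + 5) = a^3 + 8*a^2/3 - 41*a/3 - 10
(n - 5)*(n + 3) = n^2 - 2*n - 15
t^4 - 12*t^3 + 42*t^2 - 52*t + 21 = (t - 7)*(t - 3)*(t - 1)^2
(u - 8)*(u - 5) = u^2 - 13*u + 40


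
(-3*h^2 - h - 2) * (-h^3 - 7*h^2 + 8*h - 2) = 3*h^5 + 22*h^4 - 15*h^3 + 12*h^2 - 14*h + 4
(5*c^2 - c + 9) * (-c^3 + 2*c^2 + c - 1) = -5*c^5 + 11*c^4 - 6*c^3 + 12*c^2 + 10*c - 9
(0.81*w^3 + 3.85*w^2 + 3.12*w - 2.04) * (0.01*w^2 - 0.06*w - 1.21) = 0.0081*w^5 - 0.0101*w^4 - 1.1799*w^3 - 4.8661*w^2 - 3.6528*w + 2.4684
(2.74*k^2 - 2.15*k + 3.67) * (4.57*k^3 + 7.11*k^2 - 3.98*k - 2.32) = 12.5218*k^5 + 9.6559*k^4 - 9.4198*k^3 + 28.2939*k^2 - 9.6186*k - 8.5144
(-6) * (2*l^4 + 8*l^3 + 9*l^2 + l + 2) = -12*l^4 - 48*l^3 - 54*l^2 - 6*l - 12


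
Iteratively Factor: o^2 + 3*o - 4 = (o - 1)*(o + 4)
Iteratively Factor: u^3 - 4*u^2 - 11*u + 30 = (u + 3)*(u^2 - 7*u + 10) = (u - 2)*(u + 3)*(u - 5)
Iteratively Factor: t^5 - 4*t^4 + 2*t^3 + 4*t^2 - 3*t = (t - 3)*(t^4 - t^3 - t^2 + t) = (t - 3)*(t - 1)*(t^3 - t) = (t - 3)*(t - 1)^2*(t^2 + t) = (t - 3)*(t - 1)^2*(t + 1)*(t)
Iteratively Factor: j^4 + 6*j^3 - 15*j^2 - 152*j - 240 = (j + 4)*(j^3 + 2*j^2 - 23*j - 60) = (j - 5)*(j + 4)*(j^2 + 7*j + 12) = (j - 5)*(j + 4)^2*(j + 3)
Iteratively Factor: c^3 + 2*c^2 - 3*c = (c + 3)*(c^2 - c) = c*(c + 3)*(c - 1)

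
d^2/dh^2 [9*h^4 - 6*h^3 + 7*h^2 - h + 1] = 108*h^2 - 36*h + 14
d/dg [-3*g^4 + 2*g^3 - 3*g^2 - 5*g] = -12*g^3 + 6*g^2 - 6*g - 5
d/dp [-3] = 0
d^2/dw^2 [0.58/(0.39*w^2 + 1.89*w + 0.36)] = (-0.176436*w^2 - 0.855036*w + 0.58*(0.78*w + 1.89)*(1.56*w + 3.78) - 0.162864)/(0.39*w^2 + 1.89*w + 0.36)^3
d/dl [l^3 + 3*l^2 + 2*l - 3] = 3*l^2 + 6*l + 2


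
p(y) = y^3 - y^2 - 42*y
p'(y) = 3*y^2 - 2*y - 42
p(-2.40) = 81.22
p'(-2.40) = -19.92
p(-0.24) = 10.01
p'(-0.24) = -41.35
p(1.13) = -47.29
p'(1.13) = -40.43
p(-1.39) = 53.76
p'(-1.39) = -33.42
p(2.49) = -95.34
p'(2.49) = -28.38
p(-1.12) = 44.38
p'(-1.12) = -36.00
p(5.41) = -98.15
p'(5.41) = 34.98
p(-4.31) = 82.38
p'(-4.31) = 22.35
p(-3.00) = 90.00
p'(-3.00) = -9.00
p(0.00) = 0.00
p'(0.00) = -42.00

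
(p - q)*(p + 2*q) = p^2 + p*q - 2*q^2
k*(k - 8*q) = k^2 - 8*k*q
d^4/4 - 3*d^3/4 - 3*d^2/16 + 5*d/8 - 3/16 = (d/4 + 1/4)*(d - 3)*(d - 1/2)^2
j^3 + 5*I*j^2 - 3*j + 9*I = (j - I)*(j + 3*I)^2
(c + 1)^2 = c^2 + 2*c + 1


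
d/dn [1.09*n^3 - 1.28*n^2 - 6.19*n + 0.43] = 3.27*n^2 - 2.56*n - 6.19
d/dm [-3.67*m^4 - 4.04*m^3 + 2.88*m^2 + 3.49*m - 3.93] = -14.68*m^3 - 12.12*m^2 + 5.76*m + 3.49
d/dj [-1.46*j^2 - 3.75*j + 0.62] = -2.92*j - 3.75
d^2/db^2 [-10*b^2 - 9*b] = -20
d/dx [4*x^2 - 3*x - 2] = 8*x - 3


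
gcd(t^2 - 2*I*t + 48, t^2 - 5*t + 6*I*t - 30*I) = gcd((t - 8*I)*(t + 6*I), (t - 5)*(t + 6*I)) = t + 6*I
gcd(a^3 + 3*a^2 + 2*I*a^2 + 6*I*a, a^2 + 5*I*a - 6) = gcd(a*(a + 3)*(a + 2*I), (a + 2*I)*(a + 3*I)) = a + 2*I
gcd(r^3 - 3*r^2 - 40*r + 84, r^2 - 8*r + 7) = r - 7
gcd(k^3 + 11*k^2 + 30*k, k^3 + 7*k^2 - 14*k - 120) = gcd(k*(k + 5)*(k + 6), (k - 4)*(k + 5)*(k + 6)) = k^2 + 11*k + 30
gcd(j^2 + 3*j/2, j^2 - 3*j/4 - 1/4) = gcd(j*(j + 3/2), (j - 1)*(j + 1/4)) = 1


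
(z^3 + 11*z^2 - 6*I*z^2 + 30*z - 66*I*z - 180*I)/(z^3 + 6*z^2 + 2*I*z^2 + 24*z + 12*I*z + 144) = (z^2 + z*(5 - 6*I) - 30*I)/(z^2 + 2*I*z + 24)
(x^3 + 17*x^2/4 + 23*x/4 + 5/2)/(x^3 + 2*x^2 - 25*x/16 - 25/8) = 4*(x + 1)/(4*x - 5)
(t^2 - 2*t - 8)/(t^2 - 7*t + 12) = (t + 2)/(t - 3)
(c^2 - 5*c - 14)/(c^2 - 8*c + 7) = (c + 2)/(c - 1)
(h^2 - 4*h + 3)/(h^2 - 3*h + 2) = (h - 3)/(h - 2)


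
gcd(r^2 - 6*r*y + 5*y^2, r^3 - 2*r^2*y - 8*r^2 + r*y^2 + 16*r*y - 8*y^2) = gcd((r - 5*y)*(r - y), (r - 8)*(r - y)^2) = -r + y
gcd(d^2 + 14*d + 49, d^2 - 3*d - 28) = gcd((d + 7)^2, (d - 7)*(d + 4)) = 1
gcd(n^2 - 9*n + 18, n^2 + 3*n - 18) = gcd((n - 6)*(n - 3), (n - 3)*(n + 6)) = n - 3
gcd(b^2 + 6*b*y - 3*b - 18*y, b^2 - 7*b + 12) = b - 3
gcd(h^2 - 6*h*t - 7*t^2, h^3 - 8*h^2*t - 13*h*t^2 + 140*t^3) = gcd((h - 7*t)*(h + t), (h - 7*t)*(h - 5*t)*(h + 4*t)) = -h + 7*t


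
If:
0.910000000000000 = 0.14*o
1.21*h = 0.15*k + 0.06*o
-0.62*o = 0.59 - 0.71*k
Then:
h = 1.13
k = 6.51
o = 6.50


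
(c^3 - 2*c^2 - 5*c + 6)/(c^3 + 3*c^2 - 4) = (c - 3)/(c + 2)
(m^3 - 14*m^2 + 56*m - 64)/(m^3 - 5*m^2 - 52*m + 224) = (m - 2)/(m + 7)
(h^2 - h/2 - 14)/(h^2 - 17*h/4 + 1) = 2*(2*h + 7)/(4*h - 1)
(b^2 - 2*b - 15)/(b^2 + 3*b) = (b - 5)/b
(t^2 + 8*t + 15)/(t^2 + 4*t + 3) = (t + 5)/(t + 1)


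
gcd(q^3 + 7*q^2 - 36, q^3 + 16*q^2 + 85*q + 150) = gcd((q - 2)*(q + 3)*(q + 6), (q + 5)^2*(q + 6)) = q + 6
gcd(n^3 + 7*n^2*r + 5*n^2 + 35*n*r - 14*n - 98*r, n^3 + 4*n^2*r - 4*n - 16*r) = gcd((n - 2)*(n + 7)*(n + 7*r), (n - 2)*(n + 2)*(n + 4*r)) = n - 2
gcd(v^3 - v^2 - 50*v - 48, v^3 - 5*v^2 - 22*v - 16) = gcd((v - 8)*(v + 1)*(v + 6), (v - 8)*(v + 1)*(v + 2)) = v^2 - 7*v - 8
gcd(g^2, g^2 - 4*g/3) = g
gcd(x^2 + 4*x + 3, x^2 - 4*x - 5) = x + 1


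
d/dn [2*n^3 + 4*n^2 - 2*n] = 6*n^2 + 8*n - 2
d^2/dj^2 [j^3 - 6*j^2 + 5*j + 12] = 6*j - 12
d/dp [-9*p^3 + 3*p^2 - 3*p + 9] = -27*p^2 + 6*p - 3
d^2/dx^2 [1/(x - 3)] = 2/(x - 3)^3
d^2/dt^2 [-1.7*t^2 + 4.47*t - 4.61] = -3.40000000000000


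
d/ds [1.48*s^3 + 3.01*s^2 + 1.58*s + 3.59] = 4.44*s^2 + 6.02*s + 1.58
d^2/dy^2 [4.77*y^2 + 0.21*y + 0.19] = 9.54000000000000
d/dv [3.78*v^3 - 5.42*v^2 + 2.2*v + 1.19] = 11.34*v^2 - 10.84*v + 2.2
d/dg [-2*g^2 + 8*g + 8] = 8 - 4*g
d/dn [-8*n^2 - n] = -16*n - 1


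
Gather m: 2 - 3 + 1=0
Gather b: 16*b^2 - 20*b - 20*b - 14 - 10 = 16*b^2 - 40*b - 24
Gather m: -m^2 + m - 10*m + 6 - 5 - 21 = -m^2 - 9*m - 20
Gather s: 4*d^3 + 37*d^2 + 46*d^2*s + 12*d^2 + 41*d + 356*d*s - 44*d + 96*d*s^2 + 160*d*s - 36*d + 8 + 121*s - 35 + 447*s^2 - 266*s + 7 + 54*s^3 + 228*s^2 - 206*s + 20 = 4*d^3 + 49*d^2 - 39*d + 54*s^3 + s^2*(96*d + 675) + s*(46*d^2 + 516*d - 351)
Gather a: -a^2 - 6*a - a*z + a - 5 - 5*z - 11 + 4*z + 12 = -a^2 + a*(-z - 5) - z - 4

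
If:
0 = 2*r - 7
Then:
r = 7/2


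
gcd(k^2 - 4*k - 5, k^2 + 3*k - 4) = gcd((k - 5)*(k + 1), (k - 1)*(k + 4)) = 1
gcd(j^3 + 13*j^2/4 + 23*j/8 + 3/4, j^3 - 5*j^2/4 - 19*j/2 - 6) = j^2 + 11*j/4 + 3/2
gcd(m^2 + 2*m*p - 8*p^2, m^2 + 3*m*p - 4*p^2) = m + 4*p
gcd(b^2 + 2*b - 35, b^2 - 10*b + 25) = b - 5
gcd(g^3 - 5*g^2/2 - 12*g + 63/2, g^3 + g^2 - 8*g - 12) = g - 3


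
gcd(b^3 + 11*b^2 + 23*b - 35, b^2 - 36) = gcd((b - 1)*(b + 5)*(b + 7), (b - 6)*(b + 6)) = 1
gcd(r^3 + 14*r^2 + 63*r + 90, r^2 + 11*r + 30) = r^2 + 11*r + 30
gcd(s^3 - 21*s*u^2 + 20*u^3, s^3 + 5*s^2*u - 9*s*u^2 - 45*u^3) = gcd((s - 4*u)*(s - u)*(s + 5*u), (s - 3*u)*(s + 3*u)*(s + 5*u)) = s + 5*u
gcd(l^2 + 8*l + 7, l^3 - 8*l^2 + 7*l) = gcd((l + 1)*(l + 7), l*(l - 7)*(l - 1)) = 1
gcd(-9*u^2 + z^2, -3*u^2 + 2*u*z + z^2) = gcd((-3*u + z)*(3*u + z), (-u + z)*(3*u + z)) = 3*u + z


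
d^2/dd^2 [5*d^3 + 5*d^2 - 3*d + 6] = 30*d + 10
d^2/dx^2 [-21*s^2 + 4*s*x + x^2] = 2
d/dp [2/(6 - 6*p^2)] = 2*p/(3*(p^2 - 1)^2)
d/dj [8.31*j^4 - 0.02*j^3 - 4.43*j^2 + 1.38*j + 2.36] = 33.24*j^3 - 0.06*j^2 - 8.86*j + 1.38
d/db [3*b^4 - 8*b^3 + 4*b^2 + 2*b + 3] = 12*b^3 - 24*b^2 + 8*b + 2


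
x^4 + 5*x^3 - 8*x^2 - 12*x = x*(x - 2)*(x + 1)*(x + 6)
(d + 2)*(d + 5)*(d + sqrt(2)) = d^3 + sqrt(2)*d^2 + 7*d^2 + 7*sqrt(2)*d + 10*d + 10*sqrt(2)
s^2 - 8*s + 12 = (s - 6)*(s - 2)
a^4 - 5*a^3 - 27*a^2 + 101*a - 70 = (a - 7)*(a - 2)*(a - 1)*(a + 5)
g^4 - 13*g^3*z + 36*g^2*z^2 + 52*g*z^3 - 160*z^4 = (g - 8*z)*(g - 5*z)*(g - 2*z)*(g + 2*z)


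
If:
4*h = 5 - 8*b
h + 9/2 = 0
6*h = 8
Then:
No Solution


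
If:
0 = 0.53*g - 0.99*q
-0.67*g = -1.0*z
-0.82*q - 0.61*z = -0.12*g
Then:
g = 0.00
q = 0.00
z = 0.00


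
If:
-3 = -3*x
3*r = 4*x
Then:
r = 4/3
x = 1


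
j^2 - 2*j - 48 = (j - 8)*(j + 6)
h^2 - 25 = (h - 5)*(h + 5)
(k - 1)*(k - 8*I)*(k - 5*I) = k^3 - k^2 - 13*I*k^2 - 40*k + 13*I*k + 40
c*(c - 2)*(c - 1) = c^3 - 3*c^2 + 2*c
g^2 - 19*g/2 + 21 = (g - 6)*(g - 7/2)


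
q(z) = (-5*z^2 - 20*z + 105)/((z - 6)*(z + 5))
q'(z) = (-10*z - 20)/((z - 6)*(z + 5)) - (-5*z^2 - 20*z + 105)/((z - 6)*(z + 5)^2) - (-5*z^2 - 20*z + 105)/((z - 6)^2*(z + 5)) = 5*(5*z^2 + 18*z + 141)/(z^4 - 2*z^3 - 59*z^2 + 60*z + 900)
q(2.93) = -0.14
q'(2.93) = 2.00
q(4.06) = 3.34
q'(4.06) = 4.80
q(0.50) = -3.10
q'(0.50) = 0.83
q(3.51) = 1.26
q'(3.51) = 2.96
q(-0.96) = -4.25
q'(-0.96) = 0.81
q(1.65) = -2.02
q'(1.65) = 1.10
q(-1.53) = -4.74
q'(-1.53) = 0.92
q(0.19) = -3.35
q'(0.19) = 0.80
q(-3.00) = -6.67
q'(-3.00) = 2.04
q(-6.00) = 3.75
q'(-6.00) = 7.40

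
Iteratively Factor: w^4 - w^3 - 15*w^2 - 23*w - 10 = (w + 1)*(w^3 - 2*w^2 - 13*w - 10) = (w + 1)^2*(w^2 - 3*w - 10) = (w - 5)*(w + 1)^2*(w + 2)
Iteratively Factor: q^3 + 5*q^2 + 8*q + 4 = (q + 2)*(q^2 + 3*q + 2) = (q + 2)^2*(q + 1)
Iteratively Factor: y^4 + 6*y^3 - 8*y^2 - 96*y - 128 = (y + 4)*(y^3 + 2*y^2 - 16*y - 32) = (y + 4)^2*(y^2 - 2*y - 8) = (y + 2)*(y + 4)^2*(y - 4)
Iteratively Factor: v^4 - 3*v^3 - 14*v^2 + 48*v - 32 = (v + 4)*(v^3 - 7*v^2 + 14*v - 8) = (v - 1)*(v + 4)*(v^2 - 6*v + 8) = (v - 4)*(v - 1)*(v + 4)*(v - 2)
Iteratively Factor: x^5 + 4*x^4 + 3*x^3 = (x)*(x^4 + 4*x^3 + 3*x^2) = x^2*(x^3 + 4*x^2 + 3*x) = x^3*(x^2 + 4*x + 3) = x^3*(x + 1)*(x + 3)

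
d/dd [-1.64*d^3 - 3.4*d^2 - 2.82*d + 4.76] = -4.92*d^2 - 6.8*d - 2.82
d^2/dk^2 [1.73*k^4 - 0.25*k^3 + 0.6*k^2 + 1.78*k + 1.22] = 20.76*k^2 - 1.5*k + 1.2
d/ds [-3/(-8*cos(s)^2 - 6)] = 6*sin(2*s)/(2*cos(2*s) + 5)^2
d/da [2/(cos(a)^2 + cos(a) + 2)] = 2*(2*cos(a) + 1)*sin(a)/(cos(a)^2 + cos(a) + 2)^2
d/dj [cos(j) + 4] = -sin(j)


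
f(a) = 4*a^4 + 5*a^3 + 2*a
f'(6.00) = 3998.00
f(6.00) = 6276.00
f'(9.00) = 12881.00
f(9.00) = 29907.00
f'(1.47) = 85.24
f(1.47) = 37.50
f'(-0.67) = 3.92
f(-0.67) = -2.04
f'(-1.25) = -5.81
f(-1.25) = -2.50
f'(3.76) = 1064.58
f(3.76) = 1072.79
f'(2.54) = 360.97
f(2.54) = 253.51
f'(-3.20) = -368.69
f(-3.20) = 249.19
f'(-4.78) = -1402.72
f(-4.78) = 1532.56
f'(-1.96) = -60.85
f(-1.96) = 17.46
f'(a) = 16*a^3 + 15*a^2 + 2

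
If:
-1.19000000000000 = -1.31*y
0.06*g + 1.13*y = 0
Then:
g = -17.11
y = 0.91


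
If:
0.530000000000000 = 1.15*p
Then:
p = 0.46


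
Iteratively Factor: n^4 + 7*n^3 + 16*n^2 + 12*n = (n + 3)*(n^3 + 4*n^2 + 4*n) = (n + 2)*(n + 3)*(n^2 + 2*n) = n*(n + 2)*(n + 3)*(n + 2)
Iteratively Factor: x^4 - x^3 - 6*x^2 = (x + 2)*(x^3 - 3*x^2) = x*(x + 2)*(x^2 - 3*x) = x*(x - 3)*(x + 2)*(x)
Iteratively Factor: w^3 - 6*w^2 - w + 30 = (w - 3)*(w^2 - 3*w - 10) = (w - 5)*(w - 3)*(w + 2)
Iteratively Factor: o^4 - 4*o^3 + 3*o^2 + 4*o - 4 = (o - 2)*(o^3 - 2*o^2 - o + 2) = (o - 2)*(o - 1)*(o^2 - o - 2) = (o - 2)^2*(o - 1)*(o + 1)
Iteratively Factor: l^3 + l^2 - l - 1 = (l - 1)*(l^2 + 2*l + 1) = (l - 1)*(l + 1)*(l + 1)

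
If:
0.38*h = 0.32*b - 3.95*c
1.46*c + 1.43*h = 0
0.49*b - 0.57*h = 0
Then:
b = 0.00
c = 0.00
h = 0.00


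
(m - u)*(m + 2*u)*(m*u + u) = m^3*u + m^2*u^2 + m^2*u - 2*m*u^3 + m*u^2 - 2*u^3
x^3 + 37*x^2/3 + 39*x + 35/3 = (x + 1/3)*(x + 5)*(x + 7)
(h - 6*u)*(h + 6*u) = h^2 - 36*u^2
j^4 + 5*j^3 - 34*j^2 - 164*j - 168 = (j - 6)*(j + 2)^2*(j + 7)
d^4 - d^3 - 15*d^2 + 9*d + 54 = (d - 3)^2*(d + 2)*(d + 3)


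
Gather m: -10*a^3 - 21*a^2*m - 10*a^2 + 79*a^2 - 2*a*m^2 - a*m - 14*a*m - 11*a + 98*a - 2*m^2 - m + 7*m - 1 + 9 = -10*a^3 + 69*a^2 + 87*a + m^2*(-2*a - 2) + m*(-21*a^2 - 15*a + 6) + 8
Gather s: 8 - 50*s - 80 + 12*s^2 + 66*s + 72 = 12*s^2 + 16*s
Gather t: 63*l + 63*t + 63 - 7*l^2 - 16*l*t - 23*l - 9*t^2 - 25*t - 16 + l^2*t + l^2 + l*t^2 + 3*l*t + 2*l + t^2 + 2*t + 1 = -6*l^2 + 42*l + t^2*(l - 8) + t*(l^2 - 13*l + 40) + 48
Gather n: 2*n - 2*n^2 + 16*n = -2*n^2 + 18*n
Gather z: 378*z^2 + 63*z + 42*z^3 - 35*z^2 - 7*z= 42*z^3 + 343*z^2 + 56*z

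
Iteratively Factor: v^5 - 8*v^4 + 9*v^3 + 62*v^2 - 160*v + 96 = (v - 4)*(v^4 - 4*v^3 - 7*v^2 + 34*v - 24) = (v - 4)^2*(v^3 - 7*v + 6) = (v - 4)^2*(v + 3)*(v^2 - 3*v + 2) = (v - 4)^2*(v - 1)*(v + 3)*(v - 2)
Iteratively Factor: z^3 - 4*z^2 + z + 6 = (z - 3)*(z^2 - z - 2) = (z - 3)*(z + 1)*(z - 2)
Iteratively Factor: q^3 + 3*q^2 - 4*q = (q - 1)*(q^2 + 4*q) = (q - 1)*(q + 4)*(q)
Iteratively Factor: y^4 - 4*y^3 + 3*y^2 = (y)*(y^3 - 4*y^2 + 3*y) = y^2*(y^2 - 4*y + 3) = y^2*(y - 1)*(y - 3)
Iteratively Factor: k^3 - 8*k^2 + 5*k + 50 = (k - 5)*(k^2 - 3*k - 10) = (k - 5)^2*(k + 2)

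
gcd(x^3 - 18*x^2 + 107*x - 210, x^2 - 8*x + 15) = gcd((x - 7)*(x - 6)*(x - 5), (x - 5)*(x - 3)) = x - 5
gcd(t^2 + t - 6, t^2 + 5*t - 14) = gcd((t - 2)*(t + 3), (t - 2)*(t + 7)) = t - 2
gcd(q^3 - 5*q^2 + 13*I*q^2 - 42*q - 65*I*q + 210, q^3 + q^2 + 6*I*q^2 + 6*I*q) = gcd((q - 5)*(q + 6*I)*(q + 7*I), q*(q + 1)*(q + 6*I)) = q + 6*I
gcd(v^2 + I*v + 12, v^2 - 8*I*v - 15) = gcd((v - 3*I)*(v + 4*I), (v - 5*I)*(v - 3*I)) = v - 3*I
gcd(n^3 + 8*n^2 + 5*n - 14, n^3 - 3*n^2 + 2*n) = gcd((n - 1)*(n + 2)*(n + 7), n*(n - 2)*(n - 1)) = n - 1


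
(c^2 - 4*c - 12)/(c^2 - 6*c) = (c + 2)/c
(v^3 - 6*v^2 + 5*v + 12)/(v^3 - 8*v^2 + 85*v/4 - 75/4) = 4*(v^2 - 3*v - 4)/(4*v^2 - 20*v + 25)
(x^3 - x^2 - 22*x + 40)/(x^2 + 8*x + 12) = (x^3 - x^2 - 22*x + 40)/(x^2 + 8*x + 12)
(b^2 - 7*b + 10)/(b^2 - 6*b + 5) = (b - 2)/(b - 1)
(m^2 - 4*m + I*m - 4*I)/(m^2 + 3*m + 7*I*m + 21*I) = (m^2 + m*(-4 + I) - 4*I)/(m^2 + m*(3 + 7*I) + 21*I)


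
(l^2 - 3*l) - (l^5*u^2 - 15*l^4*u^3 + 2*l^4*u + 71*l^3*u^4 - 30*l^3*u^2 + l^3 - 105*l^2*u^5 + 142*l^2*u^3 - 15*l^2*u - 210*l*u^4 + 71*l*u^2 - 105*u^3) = -l^5*u^2 + 15*l^4*u^3 - 2*l^4*u - 71*l^3*u^4 + 30*l^3*u^2 - l^3 + 105*l^2*u^5 - 142*l^2*u^3 + 15*l^2*u + l^2 + 210*l*u^4 - 71*l*u^2 - 3*l + 105*u^3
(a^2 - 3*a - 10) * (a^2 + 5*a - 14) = a^4 + 2*a^3 - 39*a^2 - 8*a + 140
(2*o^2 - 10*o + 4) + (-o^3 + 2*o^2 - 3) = -o^3 + 4*o^2 - 10*o + 1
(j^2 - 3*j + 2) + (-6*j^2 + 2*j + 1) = -5*j^2 - j + 3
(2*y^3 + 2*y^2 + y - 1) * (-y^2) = -2*y^5 - 2*y^4 - y^3 + y^2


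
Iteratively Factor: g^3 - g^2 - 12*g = (g + 3)*(g^2 - 4*g) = g*(g + 3)*(g - 4)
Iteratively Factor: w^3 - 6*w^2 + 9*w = (w)*(w^2 - 6*w + 9) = w*(w - 3)*(w - 3)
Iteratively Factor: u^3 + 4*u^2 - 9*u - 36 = (u + 3)*(u^2 + u - 12) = (u - 3)*(u + 3)*(u + 4)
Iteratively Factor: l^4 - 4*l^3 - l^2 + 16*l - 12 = (l - 3)*(l^3 - l^2 - 4*l + 4) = (l - 3)*(l - 1)*(l^2 - 4) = (l - 3)*(l - 1)*(l + 2)*(l - 2)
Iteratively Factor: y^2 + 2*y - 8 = (y - 2)*(y + 4)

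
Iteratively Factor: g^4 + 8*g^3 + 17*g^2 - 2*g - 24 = (g + 4)*(g^3 + 4*g^2 + g - 6) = (g + 3)*(g + 4)*(g^2 + g - 2) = (g - 1)*(g + 3)*(g + 4)*(g + 2)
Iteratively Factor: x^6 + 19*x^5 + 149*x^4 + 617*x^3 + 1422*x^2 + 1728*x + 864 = (x + 4)*(x^5 + 15*x^4 + 89*x^3 + 261*x^2 + 378*x + 216) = (x + 3)*(x + 4)*(x^4 + 12*x^3 + 53*x^2 + 102*x + 72) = (x + 3)^2*(x + 4)*(x^3 + 9*x^2 + 26*x + 24) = (x + 3)^3*(x + 4)*(x^2 + 6*x + 8) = (x + 2)*(x + 3)^3*(x + 4)*(x + 4)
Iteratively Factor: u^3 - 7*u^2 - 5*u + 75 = (u + 3)*(u^2 - 10*u + 25) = (u - 5)*(u + 3)*(u - 5)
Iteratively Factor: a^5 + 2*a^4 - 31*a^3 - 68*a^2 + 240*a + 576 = (a - 4)*(a^4 + 6*a^3 - 7*a^2 - 96*a - 144) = (a - 4)*(a + 4)*(a^3 + 2*a^2 - 15*a - 36) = (a - 4)*(a + 3)*(a + 4)*(a^2 - a - 12) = (a - 4)*(a + 3)^2*(a + 4)*(a - 4)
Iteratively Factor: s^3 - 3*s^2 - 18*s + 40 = (s - 2)*(s^2 - s - 20) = (s - 5)*(s - 2)*(s + 4)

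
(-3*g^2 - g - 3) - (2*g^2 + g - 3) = -5*g^2 - 2*g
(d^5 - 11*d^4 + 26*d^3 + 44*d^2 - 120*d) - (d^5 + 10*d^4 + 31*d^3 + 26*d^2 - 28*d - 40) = -21*d^4 - 5*d^3 + 18*d^2 - 92*d + 40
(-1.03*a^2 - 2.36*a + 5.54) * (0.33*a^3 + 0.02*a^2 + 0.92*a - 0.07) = -0.3399*a^5 - 0.7994*a^4 + 0.8334*a^3 - 1.9883*a^2 + 5.262*a - 0.3878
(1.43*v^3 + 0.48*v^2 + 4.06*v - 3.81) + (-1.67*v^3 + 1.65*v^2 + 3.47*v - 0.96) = -0.24*v^3 + 2.13*v^2 + 7.53*v - 4.77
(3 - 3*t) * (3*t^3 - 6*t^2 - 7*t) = -9*t^4 + 27*t^3 + 3*t^2 - 21*t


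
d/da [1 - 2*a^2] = -4*a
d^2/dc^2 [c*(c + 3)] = 2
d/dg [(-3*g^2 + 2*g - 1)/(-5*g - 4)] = (15*g^2 + 24*g - 13)/(25*g^2 + 40*g + 16)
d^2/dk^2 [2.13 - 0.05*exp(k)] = -0.05*exp(k)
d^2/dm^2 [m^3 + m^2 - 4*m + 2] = 6*m + 2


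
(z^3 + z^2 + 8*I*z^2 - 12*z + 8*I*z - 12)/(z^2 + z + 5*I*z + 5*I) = (z^2 + 8*I*z - 12)/(z + 5*I)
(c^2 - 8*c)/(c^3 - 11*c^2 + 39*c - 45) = c*(c - 8)/(c^3 - 11*c^2 + 39*c - 45)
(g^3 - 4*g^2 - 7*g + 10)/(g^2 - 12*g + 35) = (g^2 + g - 2)/(g - 7)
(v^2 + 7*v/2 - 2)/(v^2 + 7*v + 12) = (v - 1/2)/(v + 3)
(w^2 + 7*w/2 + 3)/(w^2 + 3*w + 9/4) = 2*(w + 2)/(2*w + 3)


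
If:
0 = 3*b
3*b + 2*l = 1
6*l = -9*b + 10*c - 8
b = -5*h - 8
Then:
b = 0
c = 11/10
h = -8/5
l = 1/2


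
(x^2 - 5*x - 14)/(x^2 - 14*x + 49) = (x + 2)/(x - 7)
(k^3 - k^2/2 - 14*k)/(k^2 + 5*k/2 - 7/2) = k*(k - 4)/(k - 1)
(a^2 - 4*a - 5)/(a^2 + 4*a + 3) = (a - 5)/(a + 3)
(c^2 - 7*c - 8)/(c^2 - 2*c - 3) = (c - 8)/(c - 3)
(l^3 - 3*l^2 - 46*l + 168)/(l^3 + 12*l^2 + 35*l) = (l^2 - 10*l + 24)/(l*(l + 5))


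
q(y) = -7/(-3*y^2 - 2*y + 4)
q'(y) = -7*(6*y + 2)/(-3*y^2 - 2*y + 4)^2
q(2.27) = 0.44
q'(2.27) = -0.43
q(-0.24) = -1.63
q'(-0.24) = -0.21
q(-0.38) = -1.62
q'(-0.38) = 0.10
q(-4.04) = 0.19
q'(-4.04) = 0.11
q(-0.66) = -1.74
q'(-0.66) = 0.85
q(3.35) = 0.19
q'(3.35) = -0.12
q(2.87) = 0.26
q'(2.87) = -0.19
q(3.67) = 0.16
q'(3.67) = -0.09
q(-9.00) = 0.03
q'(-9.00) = 0.01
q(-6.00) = 0.08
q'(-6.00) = 0.03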